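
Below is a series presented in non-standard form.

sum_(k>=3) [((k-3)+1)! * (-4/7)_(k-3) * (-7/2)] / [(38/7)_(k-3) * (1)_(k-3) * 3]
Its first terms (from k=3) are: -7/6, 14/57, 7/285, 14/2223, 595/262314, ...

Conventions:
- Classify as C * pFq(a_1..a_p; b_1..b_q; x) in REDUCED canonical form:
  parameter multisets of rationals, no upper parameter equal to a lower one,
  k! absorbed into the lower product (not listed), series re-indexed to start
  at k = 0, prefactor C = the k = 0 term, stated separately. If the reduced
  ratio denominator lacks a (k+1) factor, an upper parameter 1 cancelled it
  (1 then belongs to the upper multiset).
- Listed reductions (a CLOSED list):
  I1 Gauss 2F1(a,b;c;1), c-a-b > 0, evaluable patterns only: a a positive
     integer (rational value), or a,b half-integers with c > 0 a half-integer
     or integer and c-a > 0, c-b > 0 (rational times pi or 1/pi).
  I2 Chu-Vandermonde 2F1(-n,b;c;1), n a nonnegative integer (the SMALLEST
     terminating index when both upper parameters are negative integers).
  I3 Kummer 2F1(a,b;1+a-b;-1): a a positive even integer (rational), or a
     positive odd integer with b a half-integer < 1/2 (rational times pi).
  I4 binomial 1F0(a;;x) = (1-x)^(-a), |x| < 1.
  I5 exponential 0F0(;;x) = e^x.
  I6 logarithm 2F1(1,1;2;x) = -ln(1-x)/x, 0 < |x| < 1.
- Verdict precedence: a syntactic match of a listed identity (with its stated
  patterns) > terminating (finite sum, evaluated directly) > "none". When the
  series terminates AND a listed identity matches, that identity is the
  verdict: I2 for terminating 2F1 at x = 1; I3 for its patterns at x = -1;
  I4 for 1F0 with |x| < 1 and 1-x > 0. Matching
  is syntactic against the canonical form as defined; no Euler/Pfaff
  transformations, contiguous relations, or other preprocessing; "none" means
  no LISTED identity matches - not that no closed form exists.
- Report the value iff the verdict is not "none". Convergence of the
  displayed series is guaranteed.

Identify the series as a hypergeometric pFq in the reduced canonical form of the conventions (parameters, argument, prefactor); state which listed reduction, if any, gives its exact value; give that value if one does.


x = 1 here; the reduced form reads 2F1, upper {-4/7, 2}, lower {38/7}, C = -7/6. Verdict (x = 1): the Gauss summation I1 applies (x = 1: the Gamma ratio telescopes since c-a-b = 4 > 0 and a = 2 in Z>0). Its exact value is -31/35.

The tell: t_0 being -7/6, the factorial ratio (C = -7/6) (k+a-1)!/(a-1)! is a rising factorial (a)_k.
Consecutive-term ratio: r(k) = 1 * (k-4/7) (k+2) / [(k+38/7) (k+1)] - rational; roots negated = parameters, x = 1, C = -7/6.


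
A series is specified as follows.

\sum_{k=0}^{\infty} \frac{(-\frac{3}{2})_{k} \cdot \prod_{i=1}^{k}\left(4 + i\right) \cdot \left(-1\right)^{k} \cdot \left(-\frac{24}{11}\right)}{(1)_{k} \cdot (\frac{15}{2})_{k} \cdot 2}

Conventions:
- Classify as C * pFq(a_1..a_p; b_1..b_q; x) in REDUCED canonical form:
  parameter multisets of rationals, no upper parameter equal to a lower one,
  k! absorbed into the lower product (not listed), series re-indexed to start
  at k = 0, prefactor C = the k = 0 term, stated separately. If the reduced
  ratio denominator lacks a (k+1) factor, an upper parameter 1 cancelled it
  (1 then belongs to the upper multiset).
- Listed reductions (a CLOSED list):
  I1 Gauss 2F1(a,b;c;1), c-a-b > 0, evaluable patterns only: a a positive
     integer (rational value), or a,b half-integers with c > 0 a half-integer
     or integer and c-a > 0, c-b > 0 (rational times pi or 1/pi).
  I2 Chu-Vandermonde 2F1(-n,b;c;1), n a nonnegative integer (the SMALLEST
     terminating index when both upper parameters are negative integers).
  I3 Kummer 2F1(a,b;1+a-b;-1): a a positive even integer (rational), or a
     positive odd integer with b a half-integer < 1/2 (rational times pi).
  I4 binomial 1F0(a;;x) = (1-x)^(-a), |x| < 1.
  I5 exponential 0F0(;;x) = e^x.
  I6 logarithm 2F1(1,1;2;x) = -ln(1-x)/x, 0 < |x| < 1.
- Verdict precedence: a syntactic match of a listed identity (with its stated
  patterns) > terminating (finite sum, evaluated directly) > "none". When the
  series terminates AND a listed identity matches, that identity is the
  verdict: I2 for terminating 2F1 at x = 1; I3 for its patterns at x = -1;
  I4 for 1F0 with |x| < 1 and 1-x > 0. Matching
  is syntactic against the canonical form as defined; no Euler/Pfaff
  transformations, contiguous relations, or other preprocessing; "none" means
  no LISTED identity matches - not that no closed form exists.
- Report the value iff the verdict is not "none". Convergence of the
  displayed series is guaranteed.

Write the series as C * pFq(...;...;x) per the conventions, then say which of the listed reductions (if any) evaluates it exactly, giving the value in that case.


Classification (C = -\frac{12}{11}): 2F1 with upper {-\frac{3}{2}, 5}, lower {\frac{15}{2}}, argument x = -1. Verdict at x = -1: the Kummer evaluation I3 matches (x = -1; c = \frac{15}{2} equals 1+a-b for upper {-\frac{3}{2}, 5}: listed pattern). Exact value: \left(-\frac{12285}{16384}\right) \cdot \pi.

Key step: x = -1 and (1)_k (prefactor -12/11) is k! itself.
Ratio: r(k) = -1 * (k-\frac{3}{2}) (k+5) / [(k+\frac{15}{2}) (k+1)] - rational in k, leading ratio -1; with t_0 = -\frac{12}{11}, classification follows.


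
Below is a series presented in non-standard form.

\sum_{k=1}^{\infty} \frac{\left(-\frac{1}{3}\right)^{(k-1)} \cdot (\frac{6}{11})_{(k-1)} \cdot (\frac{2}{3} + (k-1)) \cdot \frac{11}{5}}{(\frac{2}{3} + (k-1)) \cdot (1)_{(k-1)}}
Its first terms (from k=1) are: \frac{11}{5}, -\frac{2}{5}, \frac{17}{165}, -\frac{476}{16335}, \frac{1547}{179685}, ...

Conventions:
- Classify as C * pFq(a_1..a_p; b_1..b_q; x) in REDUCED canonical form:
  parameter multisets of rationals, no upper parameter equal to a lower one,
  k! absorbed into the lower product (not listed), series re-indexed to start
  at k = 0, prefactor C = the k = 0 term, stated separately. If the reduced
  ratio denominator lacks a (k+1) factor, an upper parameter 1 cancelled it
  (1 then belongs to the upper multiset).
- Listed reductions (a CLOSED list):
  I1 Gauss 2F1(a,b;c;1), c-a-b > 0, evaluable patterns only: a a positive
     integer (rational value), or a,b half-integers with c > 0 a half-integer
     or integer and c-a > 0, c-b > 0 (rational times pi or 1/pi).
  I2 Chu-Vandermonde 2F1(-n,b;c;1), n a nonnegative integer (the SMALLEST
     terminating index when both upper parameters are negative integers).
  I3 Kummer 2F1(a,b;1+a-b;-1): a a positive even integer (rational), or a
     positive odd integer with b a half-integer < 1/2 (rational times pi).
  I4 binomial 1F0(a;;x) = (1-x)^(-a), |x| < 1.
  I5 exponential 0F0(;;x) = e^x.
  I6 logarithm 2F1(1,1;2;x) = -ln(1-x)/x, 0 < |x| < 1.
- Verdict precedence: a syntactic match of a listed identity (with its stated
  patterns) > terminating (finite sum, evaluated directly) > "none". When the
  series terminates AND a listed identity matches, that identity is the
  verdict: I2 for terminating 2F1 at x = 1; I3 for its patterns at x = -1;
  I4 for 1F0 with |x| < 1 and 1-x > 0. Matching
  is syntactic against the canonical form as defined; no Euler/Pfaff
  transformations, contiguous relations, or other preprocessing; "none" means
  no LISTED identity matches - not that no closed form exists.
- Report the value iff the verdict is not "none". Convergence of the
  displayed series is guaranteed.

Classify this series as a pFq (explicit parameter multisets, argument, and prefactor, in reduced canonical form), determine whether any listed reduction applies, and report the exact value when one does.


x = -\frac{1}{3} here; the reduced form reads 1F0, upper {\frac{6}{11}}, lower {-}, C = \frac{11}{5}. Verdict: this is binomial (I4) (the 1F0 binomial series: exponent -6/11, x = -\frac{1}{3}). Exact value: \frac{11}{5} \cdot \left(\frac{4}{3}\right)^{-\frac{6}{11}}.

First insight: from the first term \frac{11}{5}: k + 2/3 divides numerator and denominator alike; prefactor 11/5 after cancelling.
Term ratio: r(k) = -\frac{1}{3} * (k+\frac{6}{11}) / [(k+1)] ; factor over Q: parameters, x = -\frac{1}{3}, and C = \frac{11}{5}.


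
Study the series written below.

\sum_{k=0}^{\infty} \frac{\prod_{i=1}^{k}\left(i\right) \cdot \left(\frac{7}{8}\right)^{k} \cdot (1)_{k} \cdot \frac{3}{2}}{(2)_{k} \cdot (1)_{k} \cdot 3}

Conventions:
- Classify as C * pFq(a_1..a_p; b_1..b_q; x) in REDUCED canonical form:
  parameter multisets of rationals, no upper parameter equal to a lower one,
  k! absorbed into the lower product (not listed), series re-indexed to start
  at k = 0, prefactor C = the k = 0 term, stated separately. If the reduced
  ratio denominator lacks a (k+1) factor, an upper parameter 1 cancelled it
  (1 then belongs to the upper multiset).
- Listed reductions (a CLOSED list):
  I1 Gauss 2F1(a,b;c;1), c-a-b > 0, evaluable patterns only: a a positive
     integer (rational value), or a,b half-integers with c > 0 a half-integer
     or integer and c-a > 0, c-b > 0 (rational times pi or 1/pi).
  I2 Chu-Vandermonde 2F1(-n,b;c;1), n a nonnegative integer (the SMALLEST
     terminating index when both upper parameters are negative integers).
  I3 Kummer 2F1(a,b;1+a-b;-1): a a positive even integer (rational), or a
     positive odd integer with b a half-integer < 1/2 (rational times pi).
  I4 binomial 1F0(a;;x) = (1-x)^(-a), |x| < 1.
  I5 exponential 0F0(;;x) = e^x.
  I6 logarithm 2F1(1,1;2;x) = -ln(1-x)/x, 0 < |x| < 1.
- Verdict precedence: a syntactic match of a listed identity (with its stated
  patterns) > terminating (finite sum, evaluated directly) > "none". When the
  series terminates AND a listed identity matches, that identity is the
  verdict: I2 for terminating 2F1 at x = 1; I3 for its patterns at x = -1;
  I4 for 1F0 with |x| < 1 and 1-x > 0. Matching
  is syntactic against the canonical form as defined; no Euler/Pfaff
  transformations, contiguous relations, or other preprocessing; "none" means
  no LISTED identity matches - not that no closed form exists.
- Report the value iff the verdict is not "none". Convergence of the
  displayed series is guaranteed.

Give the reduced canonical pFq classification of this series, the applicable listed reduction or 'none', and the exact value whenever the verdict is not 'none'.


This is \frac{1}{2} * 2F1(1, 1; 2; \frac{7}{8}) in reduced canonical form. Verdict at x = \frac{7}{8}: the I6 logarithm reduction matches (the logarithm: parameters (1,1;2), x = \frac{7}{8}). Hence: \left(-\frac{4}{7}\right) \cdot \ln\left(\frac{1}{8}\right).

The tell: x = \frac{7}{8} and the running product (C = 1/2, x = 7/8) telescopes to a rising factorial.
Term ratio: r(k) = \frac{7}{8} * (k+1) (k+1) / [(k+2) (k+1)] ; factor over Q: parameters, x = \frac{7}{8}, and C = \frac{1}{2}.


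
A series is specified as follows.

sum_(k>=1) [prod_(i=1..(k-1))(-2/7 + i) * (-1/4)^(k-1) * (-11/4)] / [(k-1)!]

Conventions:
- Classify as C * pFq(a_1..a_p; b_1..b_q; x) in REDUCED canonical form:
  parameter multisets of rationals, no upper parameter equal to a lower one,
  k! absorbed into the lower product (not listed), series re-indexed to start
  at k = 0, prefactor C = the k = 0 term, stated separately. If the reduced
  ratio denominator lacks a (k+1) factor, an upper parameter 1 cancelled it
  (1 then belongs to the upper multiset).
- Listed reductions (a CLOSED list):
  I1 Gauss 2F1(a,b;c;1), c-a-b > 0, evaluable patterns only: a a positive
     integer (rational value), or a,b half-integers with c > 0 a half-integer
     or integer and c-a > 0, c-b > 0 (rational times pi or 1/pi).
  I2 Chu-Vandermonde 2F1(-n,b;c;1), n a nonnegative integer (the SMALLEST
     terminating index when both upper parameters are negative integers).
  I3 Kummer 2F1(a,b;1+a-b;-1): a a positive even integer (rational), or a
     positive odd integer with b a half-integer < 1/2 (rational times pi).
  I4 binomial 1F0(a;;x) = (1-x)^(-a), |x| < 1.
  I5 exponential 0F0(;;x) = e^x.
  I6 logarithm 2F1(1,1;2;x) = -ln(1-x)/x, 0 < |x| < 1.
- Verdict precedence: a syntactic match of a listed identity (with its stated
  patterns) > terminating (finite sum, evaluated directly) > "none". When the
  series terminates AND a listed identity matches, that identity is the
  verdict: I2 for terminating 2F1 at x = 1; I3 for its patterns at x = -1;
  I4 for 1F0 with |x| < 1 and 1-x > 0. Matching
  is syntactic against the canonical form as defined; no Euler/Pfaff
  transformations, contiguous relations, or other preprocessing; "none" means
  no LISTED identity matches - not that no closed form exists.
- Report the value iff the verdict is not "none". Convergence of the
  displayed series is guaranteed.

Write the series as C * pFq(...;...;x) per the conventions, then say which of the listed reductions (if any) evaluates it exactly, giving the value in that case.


This is -11/4 * 1F0(5/7; -; -1/4) in reduced canonical form. Verdict at x = -1/4: the I4 binomial reduction matches (the 1F0 binomial series: exponent -5/7, x = -1/4). Hence: (-11/4) * (5/4)^(-5/7).

Key observation: t_0 being -11/4, the running product (prefactor -11/4) telescopes to a rising factorial.
Ratio: r(k) = (-1/4) * (k+5/7) / [(k+1)] - rational in k. x = (-1/4); t_0 = -11/4; negate the roots.


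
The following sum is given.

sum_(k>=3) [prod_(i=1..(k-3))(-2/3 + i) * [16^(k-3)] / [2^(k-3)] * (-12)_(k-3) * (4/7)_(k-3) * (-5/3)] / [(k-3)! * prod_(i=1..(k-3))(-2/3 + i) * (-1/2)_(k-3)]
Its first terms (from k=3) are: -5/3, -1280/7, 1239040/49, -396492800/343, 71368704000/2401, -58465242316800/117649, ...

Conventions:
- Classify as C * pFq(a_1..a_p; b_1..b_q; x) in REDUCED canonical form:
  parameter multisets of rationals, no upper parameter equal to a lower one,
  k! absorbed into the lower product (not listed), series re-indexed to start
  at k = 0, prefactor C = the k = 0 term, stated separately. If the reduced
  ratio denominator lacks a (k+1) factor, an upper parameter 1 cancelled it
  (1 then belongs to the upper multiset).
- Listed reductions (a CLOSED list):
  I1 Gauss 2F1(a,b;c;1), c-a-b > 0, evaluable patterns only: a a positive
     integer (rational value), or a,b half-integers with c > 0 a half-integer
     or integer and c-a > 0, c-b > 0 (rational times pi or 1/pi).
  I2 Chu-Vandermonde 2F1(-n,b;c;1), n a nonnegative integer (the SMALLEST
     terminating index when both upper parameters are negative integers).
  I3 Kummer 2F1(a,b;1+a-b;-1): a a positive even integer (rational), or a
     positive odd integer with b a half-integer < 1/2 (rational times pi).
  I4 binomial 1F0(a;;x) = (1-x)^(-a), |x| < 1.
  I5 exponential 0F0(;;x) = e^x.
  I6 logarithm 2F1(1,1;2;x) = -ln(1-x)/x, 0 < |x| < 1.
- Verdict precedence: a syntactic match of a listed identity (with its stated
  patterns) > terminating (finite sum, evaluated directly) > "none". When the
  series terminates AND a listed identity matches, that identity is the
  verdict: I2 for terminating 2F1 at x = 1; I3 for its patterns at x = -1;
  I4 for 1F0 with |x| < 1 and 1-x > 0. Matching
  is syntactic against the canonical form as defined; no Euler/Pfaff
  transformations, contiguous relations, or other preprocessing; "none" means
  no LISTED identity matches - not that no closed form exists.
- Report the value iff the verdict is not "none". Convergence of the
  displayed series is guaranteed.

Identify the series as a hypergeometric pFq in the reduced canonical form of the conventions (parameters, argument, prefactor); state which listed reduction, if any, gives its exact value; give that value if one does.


This is -5/3 * 2F1(-12, 4/7; -1/2; 8) in reduced canonical form. Verdict: terminating. With -12 upstairs the series is a 13-term polynomial sum; evaluated term by term. Its exact value is 549243346078001923501046785/657198157590681.

First insight: t_0 being -5/3, the parameter 1/3 appears in both the upper and lower lists and cancels.
Adjacent-term ratio: r(k) = 8 * (k-12) (k+4/7) / [(k-1/2) (k+1)] ; factor over Q: parameters, x = 8, and C = -5/3.


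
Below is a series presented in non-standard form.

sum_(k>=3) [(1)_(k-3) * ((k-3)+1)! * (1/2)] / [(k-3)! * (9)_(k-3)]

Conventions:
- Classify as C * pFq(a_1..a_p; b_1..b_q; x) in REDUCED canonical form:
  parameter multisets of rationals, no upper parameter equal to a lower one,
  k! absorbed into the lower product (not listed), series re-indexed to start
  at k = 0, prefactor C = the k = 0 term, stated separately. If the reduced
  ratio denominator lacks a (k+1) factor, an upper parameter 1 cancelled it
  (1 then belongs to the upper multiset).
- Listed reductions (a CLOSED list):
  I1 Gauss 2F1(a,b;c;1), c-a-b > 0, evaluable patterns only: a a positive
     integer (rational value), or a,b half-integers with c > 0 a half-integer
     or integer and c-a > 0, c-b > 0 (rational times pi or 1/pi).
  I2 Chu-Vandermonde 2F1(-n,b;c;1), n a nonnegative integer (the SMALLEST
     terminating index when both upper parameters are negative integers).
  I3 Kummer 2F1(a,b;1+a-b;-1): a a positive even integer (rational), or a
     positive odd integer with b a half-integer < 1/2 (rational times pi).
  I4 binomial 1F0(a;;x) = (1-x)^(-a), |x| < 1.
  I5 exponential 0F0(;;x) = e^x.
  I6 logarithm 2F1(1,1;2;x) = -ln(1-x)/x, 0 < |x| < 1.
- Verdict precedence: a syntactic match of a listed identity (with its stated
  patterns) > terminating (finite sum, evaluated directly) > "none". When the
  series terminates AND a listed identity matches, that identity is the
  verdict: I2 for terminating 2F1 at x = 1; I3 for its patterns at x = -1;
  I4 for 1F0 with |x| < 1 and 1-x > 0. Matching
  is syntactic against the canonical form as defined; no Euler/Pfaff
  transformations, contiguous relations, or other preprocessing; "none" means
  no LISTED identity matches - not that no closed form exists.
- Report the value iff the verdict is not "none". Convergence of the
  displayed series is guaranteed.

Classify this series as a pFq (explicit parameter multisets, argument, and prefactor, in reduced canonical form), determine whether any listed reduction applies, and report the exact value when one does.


At argument 1: a 2F1 with upper {1, 2}, lower {9}, scaled by C = 1/2. Verdict (x = 1): Gauss (I1, integer-parameter pattern) applies (x = 1: the Gamma ratio telescopes since c-a-b = 6 > 0 and a = 1 in Z>0). Sum: 2/3.

Key step: x = 1 and the factorial ratio (C = 1/2) (k+a-1)!/(a-1)! is a rising factorial (a)_k.
Adjacent-term ratio: r(k) = 1 * (k+1) (k+2) / [(k+9) (k+1)] - rational in k. x = 1; t_0 = 1/2; negate the roots.


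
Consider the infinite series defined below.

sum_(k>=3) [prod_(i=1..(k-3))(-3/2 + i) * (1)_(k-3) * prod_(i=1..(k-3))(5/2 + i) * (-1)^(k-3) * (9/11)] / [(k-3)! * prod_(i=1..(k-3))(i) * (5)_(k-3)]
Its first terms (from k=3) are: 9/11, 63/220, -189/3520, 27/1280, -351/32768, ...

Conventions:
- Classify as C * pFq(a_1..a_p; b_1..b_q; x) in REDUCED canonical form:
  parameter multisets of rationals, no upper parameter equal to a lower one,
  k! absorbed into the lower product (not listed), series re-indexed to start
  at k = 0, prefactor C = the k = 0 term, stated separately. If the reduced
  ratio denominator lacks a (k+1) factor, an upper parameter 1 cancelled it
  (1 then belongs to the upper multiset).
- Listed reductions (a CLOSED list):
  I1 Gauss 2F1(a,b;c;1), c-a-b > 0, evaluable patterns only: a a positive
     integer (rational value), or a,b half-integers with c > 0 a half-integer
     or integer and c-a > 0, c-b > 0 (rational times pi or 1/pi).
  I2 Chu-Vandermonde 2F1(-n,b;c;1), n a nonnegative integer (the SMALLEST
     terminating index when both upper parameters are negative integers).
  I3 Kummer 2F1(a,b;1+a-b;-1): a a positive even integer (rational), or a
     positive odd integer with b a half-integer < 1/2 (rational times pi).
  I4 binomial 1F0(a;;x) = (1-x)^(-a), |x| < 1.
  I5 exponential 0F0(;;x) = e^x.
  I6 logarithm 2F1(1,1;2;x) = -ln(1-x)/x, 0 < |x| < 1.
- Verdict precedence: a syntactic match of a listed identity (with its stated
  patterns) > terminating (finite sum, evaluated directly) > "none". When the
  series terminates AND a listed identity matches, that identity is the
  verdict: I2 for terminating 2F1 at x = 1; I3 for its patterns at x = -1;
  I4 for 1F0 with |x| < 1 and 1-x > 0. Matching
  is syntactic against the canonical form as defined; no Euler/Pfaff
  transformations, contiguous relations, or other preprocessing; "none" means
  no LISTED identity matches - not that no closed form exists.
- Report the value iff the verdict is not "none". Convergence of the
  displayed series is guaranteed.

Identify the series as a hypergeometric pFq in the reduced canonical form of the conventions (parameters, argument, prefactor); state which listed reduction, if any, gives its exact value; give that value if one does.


With C = 9/11: the canonical form is 2F1(-1/2, 7/2; 5; -1). Verdict: none. A 2F1 with upper {-1/2, 7/2} fits none of I1-I6 at x = -1; the sum runs forever.

Key observation: with t_0 = 9/11, the running product (C = 9/11, x = -1) telescopes to a rising factorial.
Ratio: r(k) = (-1) * (k-1/2) (k+7/2) / [(k+5) (k+1)] - rational in k, leading ratio (-1); with t_0 = 9/11, classification follows.


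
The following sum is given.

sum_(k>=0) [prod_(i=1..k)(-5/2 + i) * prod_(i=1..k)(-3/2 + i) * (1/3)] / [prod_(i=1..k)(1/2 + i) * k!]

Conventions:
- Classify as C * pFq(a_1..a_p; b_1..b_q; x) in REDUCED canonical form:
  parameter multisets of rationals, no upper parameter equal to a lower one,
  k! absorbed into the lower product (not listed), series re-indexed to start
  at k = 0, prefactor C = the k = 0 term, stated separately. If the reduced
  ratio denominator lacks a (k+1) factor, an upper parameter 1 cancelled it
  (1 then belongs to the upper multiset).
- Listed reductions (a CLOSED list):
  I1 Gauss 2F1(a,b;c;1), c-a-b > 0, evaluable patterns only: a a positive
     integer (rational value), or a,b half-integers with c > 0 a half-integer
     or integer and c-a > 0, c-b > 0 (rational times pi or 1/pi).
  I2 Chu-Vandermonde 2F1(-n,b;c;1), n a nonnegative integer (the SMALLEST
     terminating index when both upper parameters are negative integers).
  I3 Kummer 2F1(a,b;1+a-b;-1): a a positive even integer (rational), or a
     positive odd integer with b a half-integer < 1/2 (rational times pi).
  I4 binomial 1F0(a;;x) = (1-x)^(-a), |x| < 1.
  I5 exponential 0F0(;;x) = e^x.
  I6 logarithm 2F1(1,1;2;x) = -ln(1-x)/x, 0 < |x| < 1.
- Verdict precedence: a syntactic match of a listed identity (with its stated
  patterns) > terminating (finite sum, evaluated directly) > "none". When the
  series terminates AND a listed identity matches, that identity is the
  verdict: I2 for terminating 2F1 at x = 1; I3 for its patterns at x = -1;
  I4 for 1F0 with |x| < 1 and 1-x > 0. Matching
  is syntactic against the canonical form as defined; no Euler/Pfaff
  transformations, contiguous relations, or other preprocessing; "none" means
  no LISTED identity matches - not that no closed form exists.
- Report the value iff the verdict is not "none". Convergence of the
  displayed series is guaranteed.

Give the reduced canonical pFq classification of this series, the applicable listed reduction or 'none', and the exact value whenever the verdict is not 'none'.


The series (x = 1) is 2F1: upper {-3/2, -1/2}, lower {3/2}, prefactor 1/3. Verdict: Gauss (I1, half-integer pattern) applies (x = 1; upper {-3/2, -1/2} half-integers, c = 3/2 in the evaluable pattern). Value: (5/32) * pi.

First insight: t_0 = 1/3 here, and the lower running product (prefactor 1/3) is a rising factorial.
Adjacent-term ratio: r(k) = 1 * (k-3/2) (k-1/2) / [(k+3/2) (k+1)] ; factor over Q: parameters, x = 1, and C = 1/3.


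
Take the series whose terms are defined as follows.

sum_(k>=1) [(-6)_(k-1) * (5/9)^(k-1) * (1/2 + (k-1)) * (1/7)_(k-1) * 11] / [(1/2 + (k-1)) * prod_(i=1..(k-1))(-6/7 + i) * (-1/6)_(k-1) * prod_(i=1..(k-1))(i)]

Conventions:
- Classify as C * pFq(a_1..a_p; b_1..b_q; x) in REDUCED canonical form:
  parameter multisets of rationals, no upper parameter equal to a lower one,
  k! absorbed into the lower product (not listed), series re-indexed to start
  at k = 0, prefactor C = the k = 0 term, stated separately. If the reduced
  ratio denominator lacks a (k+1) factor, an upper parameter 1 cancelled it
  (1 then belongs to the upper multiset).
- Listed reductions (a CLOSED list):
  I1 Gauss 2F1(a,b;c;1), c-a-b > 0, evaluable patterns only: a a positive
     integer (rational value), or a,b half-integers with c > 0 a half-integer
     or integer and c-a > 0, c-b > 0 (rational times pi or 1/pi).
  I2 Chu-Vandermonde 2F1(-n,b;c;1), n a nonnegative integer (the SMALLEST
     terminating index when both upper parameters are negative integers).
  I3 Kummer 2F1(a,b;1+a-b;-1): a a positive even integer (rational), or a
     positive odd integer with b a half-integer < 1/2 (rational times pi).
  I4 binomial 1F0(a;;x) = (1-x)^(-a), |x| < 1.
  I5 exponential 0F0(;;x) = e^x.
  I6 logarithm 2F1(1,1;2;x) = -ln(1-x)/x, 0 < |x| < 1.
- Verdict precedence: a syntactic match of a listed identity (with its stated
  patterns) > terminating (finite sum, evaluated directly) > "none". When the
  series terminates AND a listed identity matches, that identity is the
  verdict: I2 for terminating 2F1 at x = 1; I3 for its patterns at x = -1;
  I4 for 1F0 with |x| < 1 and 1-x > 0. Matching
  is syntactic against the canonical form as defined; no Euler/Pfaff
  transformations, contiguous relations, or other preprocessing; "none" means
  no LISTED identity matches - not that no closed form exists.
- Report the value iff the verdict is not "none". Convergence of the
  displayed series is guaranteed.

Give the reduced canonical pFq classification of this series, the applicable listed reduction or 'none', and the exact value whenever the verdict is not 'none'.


The series (x = 5/9) is 1F1: upper {-6}, lower {-1/6}, prefactor 11. Verdict: terminating - upper parameter -6 makes this a finite sum (last index 6), evaluated exactly. Exact value: -66676439/8266131.

Structural cue: with t_0 = 11, the product of the first k integers (C = 11, x = 5/9) is k!.
Consecutive-term ratio: r(k) = (5/9) * (k-6) / [(k-1/6) (k+1)] - rational in k. x = (5/9); t_0 = 11; negate the roots.


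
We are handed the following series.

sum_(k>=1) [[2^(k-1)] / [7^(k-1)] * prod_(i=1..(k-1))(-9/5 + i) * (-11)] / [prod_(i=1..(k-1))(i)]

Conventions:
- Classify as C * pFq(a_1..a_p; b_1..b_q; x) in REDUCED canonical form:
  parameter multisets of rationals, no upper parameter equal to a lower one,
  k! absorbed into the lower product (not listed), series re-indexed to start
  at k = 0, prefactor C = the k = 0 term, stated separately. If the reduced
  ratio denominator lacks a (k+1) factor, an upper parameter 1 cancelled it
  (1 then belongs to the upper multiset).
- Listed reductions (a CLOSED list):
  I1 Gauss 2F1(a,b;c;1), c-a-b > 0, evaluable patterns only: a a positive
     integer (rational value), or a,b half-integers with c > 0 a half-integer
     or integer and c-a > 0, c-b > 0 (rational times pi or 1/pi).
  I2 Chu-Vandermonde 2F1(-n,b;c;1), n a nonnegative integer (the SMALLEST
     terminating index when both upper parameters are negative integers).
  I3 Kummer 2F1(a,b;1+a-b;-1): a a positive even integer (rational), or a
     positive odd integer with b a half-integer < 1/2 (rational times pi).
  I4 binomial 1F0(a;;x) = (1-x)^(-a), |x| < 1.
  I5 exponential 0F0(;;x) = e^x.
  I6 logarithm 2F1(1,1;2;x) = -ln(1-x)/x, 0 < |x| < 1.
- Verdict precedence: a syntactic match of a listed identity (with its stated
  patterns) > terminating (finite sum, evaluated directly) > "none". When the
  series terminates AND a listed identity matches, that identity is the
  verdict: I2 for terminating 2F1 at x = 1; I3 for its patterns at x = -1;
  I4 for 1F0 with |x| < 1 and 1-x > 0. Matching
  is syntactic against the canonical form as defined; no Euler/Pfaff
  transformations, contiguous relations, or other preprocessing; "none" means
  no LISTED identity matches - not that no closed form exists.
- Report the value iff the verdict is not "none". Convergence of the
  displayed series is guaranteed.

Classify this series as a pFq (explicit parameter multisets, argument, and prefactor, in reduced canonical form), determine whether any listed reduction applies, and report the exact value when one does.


At argument 2/7: a 1F0 with upper {-4/5}, lower {-}, scaled by C = -11. Verdict (x = 2/7): the I4 binomial reduction applies (the 1F0 binomial series: exponent 4/5, x = 2/7). Its exact value is (-11) * (5/7)^(4/5).

Key observation: with t_0 = -11, the running product (C = -11, x = 2/7) telescopes to a rising factorial.
Term ratio: r(k) = (2/7) * (k-4/5) / [(k+1)] - rational in k, leading ratio (2/7); with t_0 = -11, classification follows.


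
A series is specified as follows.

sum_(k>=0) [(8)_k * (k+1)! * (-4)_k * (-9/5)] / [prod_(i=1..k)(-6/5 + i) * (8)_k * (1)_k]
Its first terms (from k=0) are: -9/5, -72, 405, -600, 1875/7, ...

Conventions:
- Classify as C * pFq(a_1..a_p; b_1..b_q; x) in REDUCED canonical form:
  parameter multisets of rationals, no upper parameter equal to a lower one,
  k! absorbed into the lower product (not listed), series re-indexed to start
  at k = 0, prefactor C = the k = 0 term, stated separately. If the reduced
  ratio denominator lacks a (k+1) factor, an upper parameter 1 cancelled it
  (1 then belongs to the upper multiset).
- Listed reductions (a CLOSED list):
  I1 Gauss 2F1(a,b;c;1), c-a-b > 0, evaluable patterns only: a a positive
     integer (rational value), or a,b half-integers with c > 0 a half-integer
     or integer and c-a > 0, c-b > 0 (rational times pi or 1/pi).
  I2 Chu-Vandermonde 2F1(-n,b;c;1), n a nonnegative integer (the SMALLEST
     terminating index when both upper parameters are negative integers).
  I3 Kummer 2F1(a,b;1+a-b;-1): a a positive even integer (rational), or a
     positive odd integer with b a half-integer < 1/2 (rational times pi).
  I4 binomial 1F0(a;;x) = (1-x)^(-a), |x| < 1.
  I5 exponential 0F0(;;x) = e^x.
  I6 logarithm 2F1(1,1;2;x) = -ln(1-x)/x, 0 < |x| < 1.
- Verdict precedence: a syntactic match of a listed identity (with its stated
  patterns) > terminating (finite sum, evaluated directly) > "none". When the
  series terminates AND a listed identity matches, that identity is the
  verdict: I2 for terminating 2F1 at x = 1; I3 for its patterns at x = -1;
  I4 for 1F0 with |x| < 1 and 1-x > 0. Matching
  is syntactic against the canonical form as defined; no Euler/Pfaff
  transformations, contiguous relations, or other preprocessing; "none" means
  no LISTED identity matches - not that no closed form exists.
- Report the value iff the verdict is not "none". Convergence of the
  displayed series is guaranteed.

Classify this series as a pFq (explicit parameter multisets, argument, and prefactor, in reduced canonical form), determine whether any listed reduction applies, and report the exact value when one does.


At argument 1: a 2F1 with upper {-4, 2}, lower {-1/5}, scaled by C = -9/5. Verdict at x = 1: the Chu-Vandermonde identity I2 matches (terminating 2F1 at x = 1 with n = 4, b = 2, c = -1/5). Value: -33/35.

Key step: t_0 = -9/5 here, and the factorial ratio (prefactor -9/5) (k+a-1)!/(a-1)! is a rising factorial (a)_k.
Adjacent-term ratio: r(k) = 1 * (k-4) (k+2) / [(k-1/5) (k+1)] - poly over poly, x = 1 from leading terms; C = -9/5 at k = 0.


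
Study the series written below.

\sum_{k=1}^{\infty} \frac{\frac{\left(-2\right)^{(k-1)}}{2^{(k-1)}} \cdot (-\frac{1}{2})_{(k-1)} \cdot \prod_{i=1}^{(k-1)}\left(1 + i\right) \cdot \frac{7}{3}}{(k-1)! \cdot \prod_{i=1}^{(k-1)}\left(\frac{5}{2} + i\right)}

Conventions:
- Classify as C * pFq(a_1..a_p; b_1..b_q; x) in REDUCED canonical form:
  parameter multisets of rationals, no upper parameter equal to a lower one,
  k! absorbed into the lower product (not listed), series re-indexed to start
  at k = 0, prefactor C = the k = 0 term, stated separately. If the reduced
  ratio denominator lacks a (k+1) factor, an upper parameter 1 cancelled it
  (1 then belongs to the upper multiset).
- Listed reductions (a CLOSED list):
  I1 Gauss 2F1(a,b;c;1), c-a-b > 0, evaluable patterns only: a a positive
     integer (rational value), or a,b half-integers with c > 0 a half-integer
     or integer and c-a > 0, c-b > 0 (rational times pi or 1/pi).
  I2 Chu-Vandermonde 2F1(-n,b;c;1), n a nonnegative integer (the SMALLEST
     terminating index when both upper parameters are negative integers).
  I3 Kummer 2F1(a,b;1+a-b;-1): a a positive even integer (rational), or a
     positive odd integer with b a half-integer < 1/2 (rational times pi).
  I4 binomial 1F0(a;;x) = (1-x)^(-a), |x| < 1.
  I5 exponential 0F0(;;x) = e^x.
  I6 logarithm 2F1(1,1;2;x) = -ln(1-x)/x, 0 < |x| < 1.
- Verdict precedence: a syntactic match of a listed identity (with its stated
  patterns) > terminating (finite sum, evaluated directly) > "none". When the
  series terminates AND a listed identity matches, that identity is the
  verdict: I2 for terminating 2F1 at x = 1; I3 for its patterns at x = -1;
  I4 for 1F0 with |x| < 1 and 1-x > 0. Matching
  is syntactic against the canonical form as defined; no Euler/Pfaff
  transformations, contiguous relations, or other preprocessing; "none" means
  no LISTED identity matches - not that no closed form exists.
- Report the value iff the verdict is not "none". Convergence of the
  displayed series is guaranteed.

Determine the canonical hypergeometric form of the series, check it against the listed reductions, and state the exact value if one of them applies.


x = -1 here; the reduced form reads 2F1, upper {-\frac{1}{2}, 2}, lower {\frac{7}{2}}, C = \frac{7}{3}. Verdict: this is Kummer (I3) (x = -1; c = \frac{7}{2} equals 1+a-b for upper {-\frac{1}{2}, 2}: listed pattern). Hence: \frac{35}{12}.

Key step: with t_0 = \frac{7}{3}, the lower running product (C = 7/3) is a rising factorial.
Step ratio: r(k) = -1 * (k-\frac{1}{2}) (k+2) / [(k+\frac{7}{2}) (k+1)] - rational in k, leading ratio -1; with t_0 = \frac{7}{3}, classification follows.


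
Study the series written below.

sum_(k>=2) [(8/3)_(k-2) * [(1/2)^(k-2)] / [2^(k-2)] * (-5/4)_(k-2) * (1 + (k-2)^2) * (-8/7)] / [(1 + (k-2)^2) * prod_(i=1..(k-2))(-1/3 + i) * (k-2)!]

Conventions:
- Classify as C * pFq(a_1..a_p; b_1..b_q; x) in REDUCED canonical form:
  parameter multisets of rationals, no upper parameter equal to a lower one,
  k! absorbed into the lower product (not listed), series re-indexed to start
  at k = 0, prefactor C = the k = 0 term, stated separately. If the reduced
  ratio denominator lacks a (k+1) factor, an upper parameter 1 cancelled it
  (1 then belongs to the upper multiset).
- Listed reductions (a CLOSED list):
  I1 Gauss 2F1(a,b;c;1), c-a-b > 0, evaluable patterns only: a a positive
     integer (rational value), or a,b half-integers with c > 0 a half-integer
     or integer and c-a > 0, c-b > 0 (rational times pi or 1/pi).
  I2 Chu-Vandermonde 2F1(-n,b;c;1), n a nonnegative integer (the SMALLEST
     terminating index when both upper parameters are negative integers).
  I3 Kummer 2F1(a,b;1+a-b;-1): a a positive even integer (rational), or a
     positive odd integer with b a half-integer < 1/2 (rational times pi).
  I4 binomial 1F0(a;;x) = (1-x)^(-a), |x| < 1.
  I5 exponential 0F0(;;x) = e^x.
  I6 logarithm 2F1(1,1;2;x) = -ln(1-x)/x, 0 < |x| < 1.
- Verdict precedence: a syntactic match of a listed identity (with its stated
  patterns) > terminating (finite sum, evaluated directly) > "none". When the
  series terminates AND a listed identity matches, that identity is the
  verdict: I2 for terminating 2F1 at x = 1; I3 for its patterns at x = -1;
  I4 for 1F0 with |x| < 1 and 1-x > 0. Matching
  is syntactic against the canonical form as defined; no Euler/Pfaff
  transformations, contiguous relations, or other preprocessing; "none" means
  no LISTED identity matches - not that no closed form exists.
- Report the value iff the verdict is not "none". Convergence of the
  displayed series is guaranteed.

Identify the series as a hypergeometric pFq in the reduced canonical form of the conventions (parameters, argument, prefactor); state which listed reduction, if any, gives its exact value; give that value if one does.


Reduced: x = 1/4, 2F1, upper = {-5/4, 8/3}, lower = {2/3}, C = -8/7. Verdict: none (x = 1/4): each listed identity misses the multisets {-5/4, 8/3} ; {2/3}.

Key observation: t_0 = -8/7 here, and the lower running product (C = -8/7) is a rising factorial.
Term ratio: r(k) = (1/4) * (k-5/4) (k+8/3) / [(k+2/3) (k+1)] - rational in k, leading ratio (1/4); with t_0 = -8/7, classification follows.


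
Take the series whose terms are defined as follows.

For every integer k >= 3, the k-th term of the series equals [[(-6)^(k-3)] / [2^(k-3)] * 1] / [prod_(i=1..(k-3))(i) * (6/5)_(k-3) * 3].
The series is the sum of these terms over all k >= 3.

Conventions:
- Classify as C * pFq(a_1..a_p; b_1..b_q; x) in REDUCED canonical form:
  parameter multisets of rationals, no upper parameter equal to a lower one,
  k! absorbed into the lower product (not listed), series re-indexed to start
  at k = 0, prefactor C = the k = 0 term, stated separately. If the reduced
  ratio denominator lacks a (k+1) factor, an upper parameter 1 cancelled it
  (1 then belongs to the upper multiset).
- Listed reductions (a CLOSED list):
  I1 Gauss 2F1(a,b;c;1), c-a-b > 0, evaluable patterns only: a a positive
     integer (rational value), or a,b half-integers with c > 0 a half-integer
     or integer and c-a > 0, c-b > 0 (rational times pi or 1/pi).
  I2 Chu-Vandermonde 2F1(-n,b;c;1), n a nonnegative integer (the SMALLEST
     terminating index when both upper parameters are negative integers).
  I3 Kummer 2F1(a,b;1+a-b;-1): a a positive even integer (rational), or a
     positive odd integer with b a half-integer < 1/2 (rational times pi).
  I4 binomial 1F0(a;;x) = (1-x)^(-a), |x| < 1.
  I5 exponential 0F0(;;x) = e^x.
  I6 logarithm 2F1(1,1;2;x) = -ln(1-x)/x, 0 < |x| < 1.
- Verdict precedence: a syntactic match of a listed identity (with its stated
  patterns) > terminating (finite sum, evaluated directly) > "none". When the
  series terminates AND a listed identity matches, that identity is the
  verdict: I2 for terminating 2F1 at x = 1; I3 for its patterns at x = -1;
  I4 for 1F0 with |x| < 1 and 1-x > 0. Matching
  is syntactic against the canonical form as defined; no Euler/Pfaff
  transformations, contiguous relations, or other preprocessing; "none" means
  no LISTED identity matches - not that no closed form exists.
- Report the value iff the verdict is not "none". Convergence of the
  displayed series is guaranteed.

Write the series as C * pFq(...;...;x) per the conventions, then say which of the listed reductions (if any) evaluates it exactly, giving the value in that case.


The tell: from the first term 1/3: the constant factors (C = 1/3, x = -3) combine into one prefactor.
Consecutive-term ratio: r(k) = (-3) * 1 / [(k+6/5) (k+1)] ; factor over Q: parameters, x = (-3), and C = 1/3.

At argument -3: a 0F1 with upper {-}, lower {6/5}, scaled by C = 1/3. Verdict: none (x = -3): each listed identity misses the multisets {-} ; {6/5}.


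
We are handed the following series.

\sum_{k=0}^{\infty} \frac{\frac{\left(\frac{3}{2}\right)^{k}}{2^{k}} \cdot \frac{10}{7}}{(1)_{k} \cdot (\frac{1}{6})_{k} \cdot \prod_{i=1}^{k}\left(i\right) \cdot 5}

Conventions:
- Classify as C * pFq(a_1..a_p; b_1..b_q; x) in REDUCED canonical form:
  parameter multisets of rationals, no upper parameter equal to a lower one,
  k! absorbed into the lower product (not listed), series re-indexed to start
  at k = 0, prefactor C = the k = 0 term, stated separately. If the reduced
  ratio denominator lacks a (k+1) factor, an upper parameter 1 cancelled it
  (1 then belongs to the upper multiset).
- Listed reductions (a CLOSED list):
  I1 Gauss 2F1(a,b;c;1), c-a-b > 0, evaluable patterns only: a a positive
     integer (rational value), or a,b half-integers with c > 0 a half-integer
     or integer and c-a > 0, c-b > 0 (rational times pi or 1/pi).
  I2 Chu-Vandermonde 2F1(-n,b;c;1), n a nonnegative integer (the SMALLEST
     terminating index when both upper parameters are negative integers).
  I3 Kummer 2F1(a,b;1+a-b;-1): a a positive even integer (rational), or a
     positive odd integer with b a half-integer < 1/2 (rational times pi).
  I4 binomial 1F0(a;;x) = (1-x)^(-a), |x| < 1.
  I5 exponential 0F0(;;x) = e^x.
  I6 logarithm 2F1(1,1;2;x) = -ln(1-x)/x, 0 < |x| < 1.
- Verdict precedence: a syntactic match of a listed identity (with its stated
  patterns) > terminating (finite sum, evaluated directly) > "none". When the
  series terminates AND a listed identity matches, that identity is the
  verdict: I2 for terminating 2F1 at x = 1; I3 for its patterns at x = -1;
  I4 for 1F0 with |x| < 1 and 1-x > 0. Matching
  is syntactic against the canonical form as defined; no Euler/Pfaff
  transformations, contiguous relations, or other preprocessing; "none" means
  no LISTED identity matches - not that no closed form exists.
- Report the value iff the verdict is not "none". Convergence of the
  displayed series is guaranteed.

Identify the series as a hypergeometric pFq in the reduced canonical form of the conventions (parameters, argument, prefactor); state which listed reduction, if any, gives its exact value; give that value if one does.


With C = \frac{2}{7}: the canonical form is 0F2(-; \frac{1}{6}, 1; \frac{3}{4}). Verdict: none - this 0F2 at x = \frac{3}{4} matches no listed pattern, and upper {-} holds no stopper.

First insight: t_0 being \frac{2}{7}, the constant factors (C = 2/7, x = 3/4) combine into one prefactor.
Ratio: r(k) = \frac{3}{4} * 1 / [(k+\frac{1}{6}) (k+1) (k+1)] - rational in k, leading ratio \frac{3}{4}; with t_0 = \frac{2}{7}, classification follows.
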